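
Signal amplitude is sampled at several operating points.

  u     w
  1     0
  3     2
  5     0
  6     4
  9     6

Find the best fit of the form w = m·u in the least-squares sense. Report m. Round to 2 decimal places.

Forming XᵀX = [[152]] and Xᵀw = [84]ᵀ gives XᵀX·[m]ᵀ = Xᵀw.
m = 84/152 = 0.552632.

m = 0.55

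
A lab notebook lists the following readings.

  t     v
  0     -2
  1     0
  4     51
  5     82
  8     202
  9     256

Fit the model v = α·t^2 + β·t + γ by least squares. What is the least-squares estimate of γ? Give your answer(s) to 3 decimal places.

γ = -3.111

With design matrix X, XᵀX = [[11539, 1431, 187]; [1431, 187, 27]; [187, 27, 6]] and Xᵀv = [36530, 4534, 589]ᵀ.
Inverting the 3×3 Gram matrix, [α, β, γ]ᵀ = [229/76, 16301/9956, -7744/2489]ᵀ.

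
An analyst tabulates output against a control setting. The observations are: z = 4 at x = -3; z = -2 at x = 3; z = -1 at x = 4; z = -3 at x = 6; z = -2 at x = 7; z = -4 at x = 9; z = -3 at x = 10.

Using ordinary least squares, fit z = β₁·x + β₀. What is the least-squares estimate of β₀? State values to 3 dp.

β₀ = 1.269

The normal equations are: 300·β₁ + 36·β₀ = -120;  36·β₁ + 7·β₀ = -11.
Δ = 300·7 − 36² = 804.
β₁ = ((-120)·7 − 36·(-11))/804 = -37/67; β₀ = (300·(-11) − 36·(-120))/804 = 85/67.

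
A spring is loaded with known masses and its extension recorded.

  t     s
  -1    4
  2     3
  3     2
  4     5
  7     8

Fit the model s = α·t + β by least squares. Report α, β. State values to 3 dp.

α = 0.529, β = 2.812

Compute the Gram sums: Σt·t = 79, Σt = 15, Σ1 = 5.
Moment sums: Σt·s = 84, Σs = 22.
So XᵀX·[α, β]ᵀ = Xᵀs: [[79, 15]; [15, 5]]·[α, β]ᵀ = [84, 22]ᵀ.
det = 79·5 − 15² = 170.
α = (84·5 − 15·22)/170 = 9/17; β = (79·22 − 15·84)/170 = 239/85.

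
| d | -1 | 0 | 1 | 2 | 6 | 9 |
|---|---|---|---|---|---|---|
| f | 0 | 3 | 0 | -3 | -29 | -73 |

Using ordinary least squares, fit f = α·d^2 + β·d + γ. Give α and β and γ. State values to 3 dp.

α = -0.959, β = 0.427, γ = 1.458

The normal system XᵀX·[α, β, γ]ᵀ = Xᵀf is [[7875, 953, 123]; [953, 123, 17]; [123, 17, 6]]·[α, β, γ]ᵀ = [-6969, -837, -102]ᵀ.
Inverting the 3×3 Gram matrix, [α, β, γ]ᵀ = [-33771/35200, 15033/35200, 3207/2200]ᵀ.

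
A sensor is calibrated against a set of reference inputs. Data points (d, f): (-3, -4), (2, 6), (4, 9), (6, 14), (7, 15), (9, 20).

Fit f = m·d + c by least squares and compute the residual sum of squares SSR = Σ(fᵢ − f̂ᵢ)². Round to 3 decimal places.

Sums needed: Σd·d = 195, Σd = 25, Σ1 = 6.
Right-hand side: Σd·f = 429, Σf = 60.
Determinant 195·6 − 25² = 545.
m = (429·6 − 25·60)/545 = 1074/545; c = (195·60 − 25·429)/545 = 195/109.
Residuals: 67/545, 147/545, -366/545, 211/545, -318/545, 259/545; SSR = 684/545.

SSR = 1.255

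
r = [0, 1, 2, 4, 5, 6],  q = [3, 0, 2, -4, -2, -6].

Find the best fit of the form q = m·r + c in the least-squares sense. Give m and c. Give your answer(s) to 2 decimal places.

m = -1.32, c = 2.80

Compute the Gram sums: Σr·r = 82, Σr = 18, Σ1 = 6.
For Xᵀq: Σr·q = -58, Σq = -7.
det = 82·6 − 18² = 168.
m = ((-58)·6 − 18·(-7))/168 = -37/28; c = (82·(-7) − 18·(-58))/168 = 235/84.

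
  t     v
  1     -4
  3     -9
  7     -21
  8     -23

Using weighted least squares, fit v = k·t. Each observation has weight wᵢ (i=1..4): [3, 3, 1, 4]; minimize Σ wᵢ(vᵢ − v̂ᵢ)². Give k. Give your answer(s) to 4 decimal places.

k = -2.9134

From the data, Σwᵢ·t·t = 335.
For MᵀWv: Σwᵢ·t·v = -976.
MᵀWM·[k]ᵀ = MᵀWv becomes [[335]]·[k]ᵀ = [-976]ᵀ.
k = (-976)/335 = -2.91343.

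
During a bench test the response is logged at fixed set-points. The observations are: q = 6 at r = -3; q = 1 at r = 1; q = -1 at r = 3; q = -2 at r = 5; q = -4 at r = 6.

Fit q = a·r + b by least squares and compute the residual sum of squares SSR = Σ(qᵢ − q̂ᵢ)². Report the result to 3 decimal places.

Compute the Gram sums: Σr·r = 80, Σr = 12, Σ1 = 5.
For Xᵀq: Σr·q = -54, Σq = 0.
Normal equations: [[80, 12]; [12, 5]]·[a, b]ᵀ = [-54, 0]ᵀ.
det = 80·5 − 12² = 256.
a = ((-54)·5 − 12·0)/256 = -135/128; b = (80·0 − 12·(-54))/256 = 81/32.
Residuals: 39/128, -61/128, -47/128, 95/128, -13/64; SSR = 67/64.

SSR = 1.047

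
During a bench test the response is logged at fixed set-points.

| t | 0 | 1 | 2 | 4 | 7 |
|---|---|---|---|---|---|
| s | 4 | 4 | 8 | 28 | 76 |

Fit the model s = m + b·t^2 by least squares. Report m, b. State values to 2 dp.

Sums needed: Σ1 = 5, Σt^2 = 70, Σt^2·t^2 = 2674.
And Σs = 120, Σt^2·s = 4208.
So MᵀM·[m, b]ᵀ = Mᵀs: [[5, 70]; [70, 2674]]·[m, b]ᵀ = [120, 4208]ᵀ.
Eliminating b: 2674·(row 1) − 70·(row 2) gives 8470·m = 2674·120 − 70·4208 = 26320, so m = 376/121.
Then b = (4208 − 70·(376/121))/2674 = 1264/847.

m = 3.11, b = 1.49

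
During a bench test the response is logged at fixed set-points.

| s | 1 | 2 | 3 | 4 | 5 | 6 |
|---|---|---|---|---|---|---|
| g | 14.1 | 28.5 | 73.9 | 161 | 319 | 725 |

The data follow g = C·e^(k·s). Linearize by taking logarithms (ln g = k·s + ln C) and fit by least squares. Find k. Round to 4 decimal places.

Let Y = ln g. Fitting Y = k·s + ln C by least squares:
Σs = 21.0000, Σ(s)² = 91.0000, Σln g = 27.7316, Σs·ln g = 110.9227.
Equations: 91.0000·k + 21.0000·ln C = 110.9227;  21.0000·k + 6·ln C = 27.7316.
Δ = 91.0000·6 − (21.0000)² = 105.0000; k = (110.9227·6 − 21.0000·27.7316)/105.0000 = 0.79213, ln C = (91.0000·27.7316 − 21.0000·110.9227)/105.0000 = 1.84947.

k = 0.7921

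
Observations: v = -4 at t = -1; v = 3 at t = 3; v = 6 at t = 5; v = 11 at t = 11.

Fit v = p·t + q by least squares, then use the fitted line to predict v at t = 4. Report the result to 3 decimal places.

v̂ = 3.387

MᵀM·[p, q]ᵀ = Mᵀv reads: 156·p + 18·q = 164;  18·p + 4·q = 16.
(Σt·t = 156, Σt = 18, Σ1 = 4, Σt·v = 164, Σv = 16.)
Δ = 156·4 − 18² = 300.
p = (164·4 − 18·16)/300 = 92/75; q = (156·16 − 18·164)/300 = -38/25.
At t = 4: v̂ = (92/75)·(4) + (-38/25)·(1) = 254/75.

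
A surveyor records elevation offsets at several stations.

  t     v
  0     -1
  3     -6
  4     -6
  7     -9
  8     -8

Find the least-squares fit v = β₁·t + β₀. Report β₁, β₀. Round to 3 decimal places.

The normal system AᵀA·[β₁, β₀]ᵀ = Aᵀv is [[138, 22]; [22, 5]]·[β₁, β₀]ᵀ = [-169, -30]ᵀ.
det = 138·5 − 22² = 206.
β₁ = ((-169)·5 − 22·(-30))/206 = -185/206; β₀ = (138·(-30) − 22·(-169))/206 = -211/103.

β₁ = -0.898, β₀ = -2.049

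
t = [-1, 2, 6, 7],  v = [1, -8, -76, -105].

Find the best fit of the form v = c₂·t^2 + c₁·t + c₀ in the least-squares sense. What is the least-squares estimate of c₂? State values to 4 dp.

The normal equations are: 3714·c₂ + 566·c₁ + 90·c₀ = -7912;  566·c₂ + 90·c₁ + 14·c₀ = -1208;  90·c₂ + 14·c₁ + 4·c₀ = -188.
(Σt^2·t^2 = 3714, Σt^2·t = 566, Σt^2 = 90, Σt·t = 90, Σt = 14, Σ1 = 4, Σt^2·v = -7912, Σt·v = -1208, Σv = -188.)
Solving the 3×3 system (Gaussian elimination) gives c₂ = -1614/781, c₁ = -596/781, c₀ = 154/71.

c₂ = -2.0666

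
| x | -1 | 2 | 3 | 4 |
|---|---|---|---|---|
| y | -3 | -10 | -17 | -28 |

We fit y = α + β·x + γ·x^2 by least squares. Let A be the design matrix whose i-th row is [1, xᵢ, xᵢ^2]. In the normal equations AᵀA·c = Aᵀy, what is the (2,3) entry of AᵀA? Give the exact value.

98

Row 2 ↔ basis x, column 3 ↔ basis x^2, so (AᵀA)_{2,3} = Σᵢ (x)·(x^2) = (-1)·(1) + (2)·(4) + (3)·(9) + (4)·(16) = 98.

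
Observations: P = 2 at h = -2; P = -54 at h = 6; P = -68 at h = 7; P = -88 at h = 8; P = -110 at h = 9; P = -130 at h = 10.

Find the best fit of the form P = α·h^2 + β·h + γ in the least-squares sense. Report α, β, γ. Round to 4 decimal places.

With design matrix X, XᵀX = [[24370, 2792, 334]; [2792, 334, 38]; [334, 38, 6]] and XᵀP = [-32810, -3798, -448]ᵀ.
Solving the 3×3 system (Gaussian elimination) gives α = -259/249, β = -23981/8715, γ = 1926/2905.

α = -1.0402, β = -2.7517, γ = 0.6630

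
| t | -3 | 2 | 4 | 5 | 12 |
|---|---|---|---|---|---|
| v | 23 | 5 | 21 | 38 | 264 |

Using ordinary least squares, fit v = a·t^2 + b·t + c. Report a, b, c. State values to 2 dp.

a = 2.02, b = -2.15, c = -1.14

Forming AᵀA = [[21714, 1898, 198]; [1898, 198, 20]; [198, 20, 5]] and Aᵀv = [39529, 3383, 351]ᵀ gives AᵀA·[a, b, c]ᵀ = Aᵀv.
Row-reducing yields a = 1044369/517252, b = -1113817/517252, c = -295327/258626.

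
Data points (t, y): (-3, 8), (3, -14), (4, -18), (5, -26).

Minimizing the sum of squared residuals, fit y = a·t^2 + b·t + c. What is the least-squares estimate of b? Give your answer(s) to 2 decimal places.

Compute the Gram sums: Σt^2·t^2 = 1043, Σt^2·t = 189, Σt^2 = 59, Σt·t = 59, Σt = 9, Σ1 = 4.
Moment sums: Σt^2·y = -992, Σt·y = -268, Σy = -50.
AᵀA·[a, b, c]ᵀ = Aᵀy becomes [[1043, 189, 59]; [189, 59, 9]; [59, 9, 4]]·[a, b, c]ᵀ = [-992, -268, -50]ᵀ.
Row-reducing yields a = -223/706, b = -12547/3530, c = 276/1765.

b = -3.55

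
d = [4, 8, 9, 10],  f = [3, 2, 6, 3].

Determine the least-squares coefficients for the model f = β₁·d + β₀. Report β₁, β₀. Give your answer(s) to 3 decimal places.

Entries of XᵀX: Σd·d = 261, Σd = 31, Σ1 = 4.
For Xᵀf: Σd·f = 112, Σf = 14.
XᵀX·[β₁, β₀]ᵀ = Xᵀf becomes [[261, 31]; [31, 4]]·[β₁, β₀]ᵀ = [112, 14]ᵀ.
det = 261·4 − 31² = 83.
β₁ = (112·4 − 31·14)/83 = 14/83; β₀ = (261·14 − 31·112)/83 = 182/83.

β₁ = 0.169, β₀ = 2.193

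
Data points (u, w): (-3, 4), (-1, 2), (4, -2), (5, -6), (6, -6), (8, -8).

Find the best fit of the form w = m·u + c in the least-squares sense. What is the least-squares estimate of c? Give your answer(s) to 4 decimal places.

c = 0.8661

Setting ∂/∂m … = 0 gives: 151·m + 19·c = -152;  19·m + 6·c = -16.
(Σu·u = 151, Σu = 19, Σ1 = 6, Σu·w = -152, Σw = -16.)
Δ = 151·6 − 19² = 545.
m = ((-152)·6 − 19·(-16))/545 = -608/545; c = (151·(-16) − 19·(-152))/545 = 472/545.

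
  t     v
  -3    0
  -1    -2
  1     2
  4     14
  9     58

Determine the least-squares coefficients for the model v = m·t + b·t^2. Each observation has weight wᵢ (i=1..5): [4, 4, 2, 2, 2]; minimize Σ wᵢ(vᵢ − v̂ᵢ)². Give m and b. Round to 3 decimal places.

m = 1.599, b = 0.536

Sums needed: Σwᵢ·t·t = 236, Σwᵢ·t·t^2 = 1476, Σwᵢ·t^2·t^2 = 13964.
Right-hand side: Σwᵢ·t·v = 1168, Σwᵢ·t^2·v = 9840.
XᵀWX·[m, b]ᵀ = XᵀWv becomes [[236, 1476]; [1476, 13964]]·[m, b]ᵀ = [1168, 9840]ᵀ.
det = 236·13964 − 1476² = 1116928.
m = (1168·13964 − 1476·9840)/1116928 = 6977/4363; b = (236·9840 − 1476·1168)/1116928 = 2337/4363.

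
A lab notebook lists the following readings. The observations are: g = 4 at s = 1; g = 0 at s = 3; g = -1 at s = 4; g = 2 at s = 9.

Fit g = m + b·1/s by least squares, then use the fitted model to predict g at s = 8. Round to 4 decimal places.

ĝ = 0.0674

The normal equations are: 4·m + (61/36)·b = 5;  (61/36)·m + (1537/1296)·b = 143/36.
(Σ1 = 4, Σ1/s = 61/36, Σ1/s·1/s = 1537/1296, Σg = 5, Σ1/s·g = 143/36.)
det = 4·(1537/1296) − (61/36)² = 809/432.
m = (5·(1537/1296) − (61/36)·(143/36))/(809/432) = -346/809; b = (4·(143/36) − (61/36)·5)/(809/432) = 3204/809.
At s = 8: ĝ = (-346/809)·(1) + (3204/809)·(1/8) = 109/1618.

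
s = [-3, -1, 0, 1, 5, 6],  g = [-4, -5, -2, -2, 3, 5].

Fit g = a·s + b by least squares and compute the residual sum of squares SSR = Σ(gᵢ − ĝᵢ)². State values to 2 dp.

Sums needed: Σs·s = 72, Σs = 8, Σ1 = 6.
Moment sums: Σs·g = 60, Σg = -5.
So XᵀX·[a, b]ᵀ = Xᵀg: [[72, 8]; [8, 6]]·[a, b]ᵀ = [60, -5]ᵀ.
Δ = 72·6 − 8² = 368.
a = (60·6 − 8·(-5))/368 = 25/23; b = (72·(-5) − 8·60)/368 = -105/46.
Residuals: 71/46, -75/46, 13/46, -37/46, -7/46, 35/46; SSR = 293/46.

SSR = 6.37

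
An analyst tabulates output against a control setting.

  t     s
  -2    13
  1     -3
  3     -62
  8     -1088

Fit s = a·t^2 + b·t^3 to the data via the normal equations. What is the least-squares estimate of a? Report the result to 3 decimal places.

a = -0.815

Normal-equation sums: Σt^2·t^2 = 4194, Σt^2·t^3 = 32980, Σt^3·t^3 = 262938.
Right-hand side: Σt^2·s = -70141, Σt^3·s = -558837.
MᵀM·[a, b]ᵀ = Mᵀs becomes [[4194, 32980]; [32980, 262938]]·[a, b]ᵀ = [-70141, -558837]ᵀ.
Eliminating b: 262938·(row 1) − 32980·(row 2) gives 15081572·a = 262938·(-70141) − 32980·(-558837) = -12289998, so a = -6144999/7540786.
Then b = ((-558837) − 32980·(-6144999/7540786))/262938 = -15256099/7540786.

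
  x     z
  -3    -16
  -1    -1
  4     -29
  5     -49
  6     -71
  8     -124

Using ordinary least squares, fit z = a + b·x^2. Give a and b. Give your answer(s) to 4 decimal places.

a = 1.1922, b = -1.9679

Entries of AᵀA: Σ1 = 6, Σx^2 = 151, Σx^2·x^2 = 6355.
For Aᵀz: Σz = -290, Σx^2·z = -12326.
AᵀA·[a, b]ᵀ = Aᵀz becomes [[6, 151]; [151, 6355]]·[a, b]ᵀ = [-290, -12326]ᵀ.
det = 6·6355 − 151² = 15329.
a = ((-290)·6355 − 151·(-12326))/15329 = 18276/15329; b = (6·(-12326) − 151·(-290))/15329 = -30166/15329.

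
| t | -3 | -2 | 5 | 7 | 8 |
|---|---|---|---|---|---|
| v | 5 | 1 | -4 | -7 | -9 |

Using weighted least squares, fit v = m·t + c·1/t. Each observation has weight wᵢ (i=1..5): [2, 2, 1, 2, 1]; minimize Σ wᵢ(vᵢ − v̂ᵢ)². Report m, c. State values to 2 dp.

Normal-equation sums: Σwᵢ·t·t = 213, Σwᵢ·t·1/t = 8, Σwᵢ·1/t·1/t = 577649/705600.
For XᵀWv: Σwᵢ·t·v = -224, Σwᵢ·1/t·v = -991/120.
Normal equations: [[213, 8]; [8, 577649/705600]]·[m, c]ᵀ = [-224, -991/120]ᵀ.
Δ = 213·(577649/705600) − 8² = 25960279/235200.
m = ((-224)·(577649/705600) − 8·(-991/120))/(25960279/235200) = -82776736/77880837; c = (213·(-991/120) − 8·(-224))/(25960279/235200) = 7755720/25960279.

m = -1.06, c = 0.30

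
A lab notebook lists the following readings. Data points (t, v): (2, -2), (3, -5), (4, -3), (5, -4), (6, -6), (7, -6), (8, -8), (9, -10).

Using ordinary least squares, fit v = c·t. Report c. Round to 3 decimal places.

XᵀX·[c]ᵀ = Xᵀv reads: 284·c = -283.
c = (-283)/284 = -0.996479.

c = -0.996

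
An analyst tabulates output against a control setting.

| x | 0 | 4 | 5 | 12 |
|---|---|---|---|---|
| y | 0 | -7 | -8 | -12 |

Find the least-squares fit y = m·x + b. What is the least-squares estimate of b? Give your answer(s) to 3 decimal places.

b = -1.816

The normal equations are: 185·m + 21·b = -212;  21·m + 4·b = -27.
Eliminating b: 4·(row 1) − 21·(row 2) gives 299·m = 4·(-212) − 21·(-27) = -281, so m = -281/299.
Then b = ((-27) − 21·(-281/299))/4 = -543/299.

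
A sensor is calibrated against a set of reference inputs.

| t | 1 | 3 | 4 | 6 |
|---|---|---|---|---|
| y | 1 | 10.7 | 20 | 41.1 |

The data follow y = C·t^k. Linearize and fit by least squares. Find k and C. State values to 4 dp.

Taking logs, ln y = k·ln t + ln C, so regress ln y on ln t.
Over the data: Σln t = 4.2767, Σ(ln t)² = 6.3392, Σln y = 9.0820, Σln t·ln y = 13.4151.
Normal system: [[6.3392, 4.2767]; [4.2767, 4]]·[k, ln C]ᵀ = [13.4151, 9.0820]ᵀ.
Solving (det = 7.0668): k = 2.09713, ln C = 0.02832, so C = exp(0.02832) = 1.02872.

k = 2.0971, C = 1.0287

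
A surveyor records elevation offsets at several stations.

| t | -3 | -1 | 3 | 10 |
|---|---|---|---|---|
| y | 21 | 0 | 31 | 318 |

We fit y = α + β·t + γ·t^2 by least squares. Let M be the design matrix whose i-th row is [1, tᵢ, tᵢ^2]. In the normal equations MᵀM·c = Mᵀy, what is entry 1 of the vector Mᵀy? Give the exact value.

370

Entry 1 ↔ basis 1, so (Mᵀy)_{1} = Σᵢ yᵢ = (1)·(21) + (1)·(0) + (1)·(31) + (1)·(318) = 370.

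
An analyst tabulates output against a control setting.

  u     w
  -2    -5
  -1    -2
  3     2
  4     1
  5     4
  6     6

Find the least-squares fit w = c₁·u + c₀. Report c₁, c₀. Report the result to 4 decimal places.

Compute the Gram sums: Σu·u = 91, Σu = 15, Σ1 = 6.
Moment sums: Σu·w = 78, Σw = 6.
So AᵀA·[c₁, c₀]ᵀ = Aᵀw: [[91, 15]; [15, 6]]·[c₁, c₀]ᵀ = [78, 6]ᵀ.
Δ = 91·6 − 15² = 321.
c₁ = (78·6 − 15·6)/321 = 126/107; c₀ = (91·6 − 15·78)/321 = -208/107.

c₁ = 1.1776, c₀ = -1.9439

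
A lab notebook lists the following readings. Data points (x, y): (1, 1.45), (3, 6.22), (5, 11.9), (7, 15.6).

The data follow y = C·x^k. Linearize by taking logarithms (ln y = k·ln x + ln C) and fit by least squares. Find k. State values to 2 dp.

Linearized form: ln y = k·ln x + ln C. From the 4 transformed points,
Sums: Σln x = 4.6540, Σ(ln x)² = 7.5838, Σln y = 7.4231, Σln x·ln y = 11.3398.
Normal system: [[7.5838, 4.6540]; [4.6540, 4]]·[k, ln C]ᵀ = [11.3398, 7.4231]ᵀ.
Δ = 7.5838·4 − (4.6540)² = 8.6759; k = (11.3398·4 − 4.6540·7.4231)/8.6759 = 1.24623, ln C = (7.5838·7.4231 − 4.6540·11.3398)/8.6759 = 0.40581.

k = 1.25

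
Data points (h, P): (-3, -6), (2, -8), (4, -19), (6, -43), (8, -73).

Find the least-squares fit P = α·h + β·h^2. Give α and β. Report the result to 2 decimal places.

α = -1.06, β = -1.01

Setting ∂/∂α … = 0 gives: 129·α + 773·β = -916;  773·α + 5745·β = -6610.
Δ = 129·5745 − 773² = 143576.
α = ((-916)·5745 − 773·(-6610))/143576 = -76445/71788; β = (129·(-6610) − 773·(-916))/143576 = -72311/71788.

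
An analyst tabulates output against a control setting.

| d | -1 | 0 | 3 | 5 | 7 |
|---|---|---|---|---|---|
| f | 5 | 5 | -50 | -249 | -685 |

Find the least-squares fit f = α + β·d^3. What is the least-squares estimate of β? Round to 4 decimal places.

Compute the Gram sums: Σ1 = 5, Σd^3 = 494, Σd^3·d^3 = 134004.
Right-hand side: Σf = -974, Σd^3·f = -267435.
AᵀA·[α, β]ᵀ = Aᵀf becomes [[5, 494]; [494, 134004]]·[α, β]ᵀ = [-974, -267435]ᵀ.
Δ = 5·134004 − 494² = 425984.
α = ((-974)·134004 − 494·(-267435))/425984 = 61269/16384; β = (5·(-267435) − 494·(-974))/425984 = -856019/425984.

β = -2.0095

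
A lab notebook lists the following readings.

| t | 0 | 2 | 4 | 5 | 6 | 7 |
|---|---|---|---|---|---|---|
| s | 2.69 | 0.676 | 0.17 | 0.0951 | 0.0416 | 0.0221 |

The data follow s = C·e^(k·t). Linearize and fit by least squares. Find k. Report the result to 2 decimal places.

k = -0.69

Let Y = ln s. Fitting Y = k·t + ln C by least squares:
Σt = 24.0000, Σ(t)² = 130.0000, Σln s = -10.5186, Σt·ln s = -65.3983.
Equations: 130.0000·k + 24.0000·ln C = -65.3983;  24.0000·k + 6·ln C = -10.5186.
Slope k = (n·Σt·ln s − Σt·Σln s)/(n·Σ(t)² − (Σt)²) = (6·-65.3983 − 24.0000·-10.5186)/204.0000 = -0.68599; ln C = (Σln s − k·Σt)/n = 0.99086.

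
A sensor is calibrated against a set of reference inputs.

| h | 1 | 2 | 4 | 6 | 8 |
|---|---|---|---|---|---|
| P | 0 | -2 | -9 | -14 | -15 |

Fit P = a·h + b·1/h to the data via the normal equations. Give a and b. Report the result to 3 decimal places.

The normal equations are: 121·a + 5·b = -244;  5·a + (781/576)·b = -179/24.
Determinant 121·(781/576) − 5² = 80101/576.
a = ((-244)·(781/576) − 5·(-179/24))/(80101/576) = -169084/80101; b = (121·(-179/24) − 5·(-244))/(80101/576) = 182904/80101.

a = -2.111, b = 2.283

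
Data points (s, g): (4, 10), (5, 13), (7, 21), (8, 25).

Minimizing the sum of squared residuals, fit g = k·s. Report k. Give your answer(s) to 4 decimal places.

From the data, Σs·s = 154.
Moment sums: Σs·g = 452.
Normal equations: [[154]]·[k]ᵀ = [452]ᵀ.
Hence k = 452 / 154 ≈ 2.93506.

k = 2.9351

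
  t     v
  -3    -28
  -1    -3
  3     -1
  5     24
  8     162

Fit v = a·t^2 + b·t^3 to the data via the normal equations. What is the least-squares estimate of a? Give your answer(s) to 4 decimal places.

The normal system MᵀM·[a, b]ᵀ = Mᵀv is [[4884, 35892]; [35892, 279228]]·[a, b]ᵀ = [10704, 86676]ᵀ.
Δ = 4884·279228 − 35892² = 75513888.
a = (10704·279228 − 35892·86676)/75513888 = -848045/524402; b = (4884·86676 − 35892·10704)/75513888 = 271789/524402.

a = -1.6172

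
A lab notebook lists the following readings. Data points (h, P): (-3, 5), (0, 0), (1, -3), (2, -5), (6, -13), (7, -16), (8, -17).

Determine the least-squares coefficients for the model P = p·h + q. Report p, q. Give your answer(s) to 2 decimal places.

p = -2.07, q = -0.79

The normal system XᵀX·[p, q]ᵀ = XᵀP is [[163, 21]; [21, 7]]·[p, q]ᵀ = [-354, -49]ᵀ.
Eliminating q: 7·(row 1) − 21·(row 2) gives 700·p = 7·(-354) − 21·(-49) = -1449, so p = -207/100.
Then q = ((-49) − 21·(-207/100))/7 = -79/100.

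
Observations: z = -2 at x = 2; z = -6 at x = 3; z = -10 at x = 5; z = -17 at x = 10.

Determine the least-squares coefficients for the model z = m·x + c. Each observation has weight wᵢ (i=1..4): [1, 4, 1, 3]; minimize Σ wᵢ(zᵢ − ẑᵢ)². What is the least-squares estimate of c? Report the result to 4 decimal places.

c = -0.6686

Normal-equation sums: Σwᵢ·x·x = 365, Σwᵢ·x = 49, Σwᵢ·1 = 9.
Right-hand side: Σwᵢ·x·z = -636, Σwᵢ·z = -87.
So MᵀWM·[m, c]ᵀ = MᵀWz: [[365, 49]; [49, 9]]·[m, c]ᵀ = [-636, -87]ᵀ.
Eliminating c: 9·(row 1) − 49·(row 2) gives 884·m = 9·(-636) − 49·(-87) = -1461, so m = -1461/884.
Then c = ((-87) − 49·(-1461/884))/9 = -591/884.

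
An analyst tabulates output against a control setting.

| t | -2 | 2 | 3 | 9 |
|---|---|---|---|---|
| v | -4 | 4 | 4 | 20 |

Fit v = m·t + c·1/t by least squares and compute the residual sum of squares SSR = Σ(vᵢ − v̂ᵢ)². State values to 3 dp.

SSR = 4.634

The normal equations are: 98·m + 4·c = 208;  4·m + (101/162)·c = 68/9.
(Σt·t = 98, Σt·1/t = 4, Σ1/t·1/t = 101/162, Σt·v = 208, Σ1/t·v = 68/9.)
det = 98·(101/162) − 4² = 3653/81.
m = (208·(101/162) − 4·(68/9))/(3653/81) = 8056/3653; c = (98·(68/9) − 4·208)/(3653/81) = -7416/3653.
Residuals: -2208/3653, 2208/3653, -7084/3653, 1380/3653; SSR = 16928/3653.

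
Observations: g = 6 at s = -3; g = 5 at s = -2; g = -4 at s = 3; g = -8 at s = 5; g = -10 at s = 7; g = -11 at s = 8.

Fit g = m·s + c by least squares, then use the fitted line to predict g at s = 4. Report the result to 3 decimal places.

Entries of MᵀM: Σs·s = 160, Σs = 18, Σ1 = 6.
Right-hand side: Σs·g = -238, Σg = -22.
Normal equations: [[160, 18]; [18, 6]]·[m, c]ᵀ = [-238, -22]ᵀ.
det = 160·6 − 18² = 636.
m = ((-238)·6 − 18·(-22))/636 = -86/53; c = (160·(-22) − 18·(-238))/636 = 191/159.
At s = 4: ĝ = (-86/53)·(4) + (191/159)·(1) = -841/159.

ĝ = -5.289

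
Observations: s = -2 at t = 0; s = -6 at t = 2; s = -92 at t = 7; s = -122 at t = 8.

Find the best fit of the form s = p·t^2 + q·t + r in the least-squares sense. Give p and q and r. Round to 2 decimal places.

p = -2.16, q = 2.29, r = -1.97

The normal equations are: 6513·p + 863·q + 117·r = -12340;  863·p + 117·q + 17·r = -1632;  117·p + 17·q + 4·r = -222.
(Σt^2·t^2 = 6513, Σt^2·t = 863, Σt^2 = 117, Σt·t = 117, Σt = 17, Σ1 = 4, Σt^2·s = -12340, Σt·s = -1632, Σs = -222.)
Solving the 3×3 system (Gaussian elimination) gives p = -4906/2269, q = 5188/2269, r = -4478/2269.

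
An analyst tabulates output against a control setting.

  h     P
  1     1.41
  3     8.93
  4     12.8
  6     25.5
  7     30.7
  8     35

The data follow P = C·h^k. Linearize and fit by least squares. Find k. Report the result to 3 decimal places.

k = 1.562

Taking logs, ln P = k·ln h + ln C, so regress ln P on ln h.
Σln h = 8.3020, Σ(ln h)² = 14.4498, Σln P = 15.3007, Σln h·ln P = 25.7990.
Equations: 14.4498·k + 8.3020·ln C = 25.7990;  8.3020·k + 6·ln C = 15.3007.
Δ = 14.4498·6 − (8.3020)² = 17.7753; k = (25.7990·6 − 8.3020·15.3007)/17.7753 = 1.56210, ln C = (14.4498·15.3007 − 8.3020·25.7990)/17.7753 = 0.38869.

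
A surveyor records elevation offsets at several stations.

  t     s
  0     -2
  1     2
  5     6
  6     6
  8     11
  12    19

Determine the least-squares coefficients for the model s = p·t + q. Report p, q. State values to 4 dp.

Entries of MᵀM: Σt·t = 270, Σt = 32, Σ1 = 6.
And Σt·s = 384, Σs = 42.
MᵀM·[p, q]ᵀ = Mᵀs becomes [[270, 32]; [32, 6]]·[p, q]ᵀ = [384, 42]ᵀ.
det = 270·6 − 32² = 596.
p = (384·6 − 32·42)/596 = 240/149; q = (270·42 − 32·384)/596 = -237/149.

p = 1.6107, q = -1.5906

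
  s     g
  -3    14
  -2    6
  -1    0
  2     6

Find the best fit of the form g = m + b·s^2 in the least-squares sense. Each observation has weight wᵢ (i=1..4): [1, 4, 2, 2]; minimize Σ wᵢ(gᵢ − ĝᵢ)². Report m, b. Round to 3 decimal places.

With design matrix M, MᵀWM = [[9, 35]; [35, 179]] and MᵀWg = [50, 270]ᵀ.
Δ = 9·179 − 35² = 386.
m = (50·179 − 35·270)/386 = -250/193; b = (9·270 − 35·50)/386 = 340/193.

m = -1.295, b = 1.762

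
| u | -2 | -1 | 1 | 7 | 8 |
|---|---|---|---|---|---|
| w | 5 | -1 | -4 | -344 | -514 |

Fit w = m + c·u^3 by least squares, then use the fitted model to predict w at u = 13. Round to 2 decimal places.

Entries of XᵀX: Σ1 = 5, Σu^3 = 847, Σu^3·u^3 = 379859.
Right-hand side: Σw = -858, Σu^3·w = -381203.
Determinant 5·379859 − 847² = 1181886.
m = ((-858)·379859 − 847·(-381203))/1181886 = -3040081/1181886; c = (5·(-381203) − 847·(-858))/1181886 = -1179289/1181886.
At u = 13: ŵ = (-3040081/1181886)·(1) + (-1179289/1181886)·(2197) = -1296969007/590943.

ŵ = -2194.74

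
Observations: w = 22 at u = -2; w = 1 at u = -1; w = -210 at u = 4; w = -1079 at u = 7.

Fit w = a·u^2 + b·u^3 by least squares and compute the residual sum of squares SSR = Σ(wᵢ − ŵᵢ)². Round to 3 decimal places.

SSR = 7.939

Setting ∂/∂a … = 0 gives: 2674·a + 17798·b = -56142;  17798·a + 121810·b = -383714.
(Σu^2·u^2 = 2674, Σu^2·u^3 = 17798, Σu^3·u^3 = 121810, Σu^2·w = -56142, Σu^3·w = -383714.)
Determinant 2674·121810 − 17798² = 8951136.
a = ((-56142)·121810 − 17798·(-383714))/8951136 = -582203/559446; b = (2674·(-383714) − 17798·(-56142))/8951136 = -1677245/559446.
Residuals: 609332/279723, -89266/93241, -412366/279723, 90374/279723; SSR = 2220820/279723.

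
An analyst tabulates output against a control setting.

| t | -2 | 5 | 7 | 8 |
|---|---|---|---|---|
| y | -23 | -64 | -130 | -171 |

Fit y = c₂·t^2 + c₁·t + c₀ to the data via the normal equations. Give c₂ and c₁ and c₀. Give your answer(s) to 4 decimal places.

The normal system XᵀX·[c₂, c₁, c₀]ᵀ = Xᵀy is [[7138, 972, 142]; [972, 142, 18]; [142, 18, 4]]·[c₂, c₁, c₀]ᵀ = [-19006, -2552, -388]ᵀ.
Solving the 3×3 system (Gaussian elimination) gives c₂ = -769/258, c₁ = 263/86, c₀ = -1277/258.

c₂ = -2.9806, c₁ = 3.0581, c₀ = -4.9496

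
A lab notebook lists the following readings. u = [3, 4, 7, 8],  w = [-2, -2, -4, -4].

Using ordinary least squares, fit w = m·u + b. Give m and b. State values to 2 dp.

m = -0.47, b = -0.41

With design matrix X, XᵀX = [[138, 22]; [22, 4]] and Xᵀw = [-74, -12]ᵀ.
det = 138·4 − 22² = 68.
m = ((-74)·4 − 22·(-12))/68 = -8/17; b = (138·(-12) − 22·(-74))/68 = -7/17.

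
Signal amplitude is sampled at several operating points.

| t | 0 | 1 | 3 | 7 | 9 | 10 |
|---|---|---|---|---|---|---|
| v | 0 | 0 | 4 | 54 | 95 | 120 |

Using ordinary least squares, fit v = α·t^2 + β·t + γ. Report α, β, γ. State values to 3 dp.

α = 1.480, β = -2.797, γ = 0.297

From the data, Σt^2·t^2 = 19044, Σt^2·t = 2100, Σt^2 = 240, Σt·t = 240, Σt = 30, Σ1 = 6.
Right-hand side: Σt^2·v = 22377, Σt·v = 2445, Σv = 273.
So MᵀM·[α, β, γ]ᵀ = Mᵀv: [[19044, 2100, 240]; [2100, 240, 30]; [240, 30, 6]]·[α, β, γ]ᵀ = [22377, 2445, 273]ᵀ.
Solving the 3×3 system (Gaussian elimination) gives α = 219/148, β = -207/74, γ = 11/37.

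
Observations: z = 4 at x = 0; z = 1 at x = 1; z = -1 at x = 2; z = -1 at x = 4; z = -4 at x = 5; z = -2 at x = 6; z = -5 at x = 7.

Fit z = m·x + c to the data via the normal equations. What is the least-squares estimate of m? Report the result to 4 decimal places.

m = -1.0411

Sums needed: Σx·x = 131, Σx = 25, Σ1 = 7.
For Mᵀz: Σx·z = -72, Σz = -8.
MᵀM·[m, c]ᵀ = Mᵀz becomes [[131, 25]; [25, 7]]·[m, c]ᵀ = [-72, -8]ᵀ.
Determinant 131·7 − 25² = 292.
m = ((-72)·7 − 25·(-8))/292 = -76/73; c = (131·(-8) − 25·(-72))/292 = 188/73.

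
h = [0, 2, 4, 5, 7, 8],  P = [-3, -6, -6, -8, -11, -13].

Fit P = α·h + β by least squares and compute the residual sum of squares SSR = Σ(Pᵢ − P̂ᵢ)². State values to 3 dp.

Forming XᵀX = [[158, 26]; [26, 6]] and XᵀP = [-257, -47]ᵀ gives XᵀX·[α, β]ᵀ = XᵀP.
Eliminating β: 6·(row 1) − 26·(row 2) gives 272·α = 6·(-257) − 26·(-47) = -320, so α = -20/17.
Then β = ((-47) − 26·(-20/17))/6 = -93/34.
Residuals: -9/34, -31/34, 49/34, 21/34, -1/34, -29/34; SSR = 139/34.

SSR = 4.088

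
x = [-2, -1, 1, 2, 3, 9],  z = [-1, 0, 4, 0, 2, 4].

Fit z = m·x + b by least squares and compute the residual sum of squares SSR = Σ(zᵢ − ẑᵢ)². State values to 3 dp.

The normal system AᵀA·[m, b]ᵀ = Aᵀz is [[100, 12]; [12, 6]]·[m, b]ᵀ = [48, 9]ᵀ.
Δ = 100·6 − 12² = 456.
m = (48·6 − 12·9)/456 = 15/38; b = (100·9 − 12·48)/456 = 27/38.
Residuals: -35/38, -6/19, 55/19, -3/2, 2/19, -5/19; SSR = 443/38.

SSR = 11.658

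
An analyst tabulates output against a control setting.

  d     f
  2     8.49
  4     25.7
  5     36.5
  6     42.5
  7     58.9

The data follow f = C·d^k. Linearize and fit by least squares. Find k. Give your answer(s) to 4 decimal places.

Linearized form: ln f = k·ln d + ln C. From the 5 transformed points,
XᵀX = [[11.9895, 7.4265]; [7.4265, 5]], rhs = [26.4222, 16.8080]ᵀ  (here Σln d = 7.4265, Σ(ln d)² = 11.9895, Σln f = 16.8080, Σln d·ln f = 26.4222).
Slope k = (n·Σln d·ln f − Σln d·Σln f)/(n·Σ(ln d)² − (Σln d)²) = (5·26.4222 − 7.4265·16.8080)/4.7940 = 1.51971; ln C = (Σln f − k·Σln d)/n = 1.10437.

k = 1.5197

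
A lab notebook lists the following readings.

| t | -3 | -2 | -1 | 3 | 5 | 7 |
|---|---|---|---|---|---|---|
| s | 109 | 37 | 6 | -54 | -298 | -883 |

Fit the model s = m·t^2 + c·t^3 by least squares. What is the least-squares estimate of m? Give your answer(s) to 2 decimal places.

m = 3.12

Compute the Gram sums: Σt^2·t^2 = 3205, Σt^2·t^3 = 19899, Σt^3·t^3 = 134797.
And Σt^2·s = -50068, Σt^3·s = -344822.
XᵀX·[m, c]ᵀ = Xᵀs becomes [[3205, 19899]; [19899, 134797]]·[m, c]ᵀ = [-50068, -344822]ᵀ.
det = 3205·134797 − 19899² = 36054184.
m = ((-50068)·134797 − 19899·(-344822))/36054184 = 56298391/18027092; c = (3205·(-344822) − 19899·(-50068))/36054184 = -54425689/18027092.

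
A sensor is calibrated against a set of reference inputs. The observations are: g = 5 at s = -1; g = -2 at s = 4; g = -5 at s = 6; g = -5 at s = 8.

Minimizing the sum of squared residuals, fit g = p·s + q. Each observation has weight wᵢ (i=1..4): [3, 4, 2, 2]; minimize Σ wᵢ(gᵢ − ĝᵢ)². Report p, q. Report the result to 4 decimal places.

p = -1.2134, q = 3.3408

Compute the Gram sums: Σwᵢ·s·s = 267, Σwᵢ·s = 41, Σwᵢ·1 = 11.
And Σwᵢ·s·g = -187, Σwᵢ·g = -13.
Normal equations: [[267, 41]; [41, 11]]·[p, q]ᵀ = [-187, -13]ᵀ.
Eliminating q: 11·(row 1) − 41·(row 2) gives 1256·p = 11·(-187) − 41·(-13) = -1524, so p = -381/314.
Then q = ((-13) − 41·(-381/314))/11 = 1049/314.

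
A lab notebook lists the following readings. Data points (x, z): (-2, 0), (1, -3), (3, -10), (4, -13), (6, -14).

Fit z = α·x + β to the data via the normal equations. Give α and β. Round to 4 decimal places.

α = -1.9624, β = -3.2903

Sums needed: Σx·x = 66, Σx = 12, Σ1 = 5.
And Σx·z = -169, Σz = -40.
Normal equations: [[66, 12]; [12, 5]]·[α, β]ᵀ = [-169, -40]ᵀ.
Determinant 66·5 − 12² = 186.
α = ((-169)·5 − 12·(-40))/186 = -365/186; β = (66·(-40) − 12·(-169))/186 = -102/31.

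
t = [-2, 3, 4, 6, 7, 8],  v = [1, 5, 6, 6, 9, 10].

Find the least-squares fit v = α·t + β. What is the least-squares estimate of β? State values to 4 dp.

β = 2.4745

MᵀM·[α, β]ᵀ = Mᵀv reads: 178·α + 26·β = 216;  26·α + 6·β = 37.
(Σt·t = 178, Σt = 26, Σ1 = 6, Σt·v = 216, Σv = 37.)
Determinant 178·6 − 26² = 392.
α = (216·6 − 26·37)/392 = 167/196; β = (178·37 − 26·216)/392 = 485/196.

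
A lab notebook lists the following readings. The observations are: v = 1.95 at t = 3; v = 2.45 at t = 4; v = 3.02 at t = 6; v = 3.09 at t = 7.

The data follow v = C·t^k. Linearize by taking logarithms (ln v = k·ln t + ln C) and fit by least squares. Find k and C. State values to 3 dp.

k = 0.548, C = 1.101

With ln vᵢ as the transformed response and ln tᵢ as the regressor:
AᵀA = [[10.1257, 6.2226]; [6.2226, 4]], rhs = [6.1516, 3.7973]ᵀ  (here Σln t = 6.2226, Σ(ln t)² = 10.1257, Σln v = 3.7973, Σln t·ln v = 6.1516).
Solving (det = 1.7825): k = 0.54819, ln C = 0.09654, so C = exp(0.09654) = 1.10136.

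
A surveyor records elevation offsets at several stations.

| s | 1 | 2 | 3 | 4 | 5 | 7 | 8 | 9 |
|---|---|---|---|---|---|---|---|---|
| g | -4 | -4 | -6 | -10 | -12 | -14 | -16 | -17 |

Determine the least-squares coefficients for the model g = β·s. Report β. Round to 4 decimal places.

β = -2.0442

With design matrix X, XᵀX = [[249]] and Xᵀg = [-509]ᵀ.
β = (-509)/249 = -2.04418.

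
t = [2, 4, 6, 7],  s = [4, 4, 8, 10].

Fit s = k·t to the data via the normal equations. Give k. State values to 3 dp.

The normal equations are: 105·k = 142.
Hence k = 142 / 105 ≈ 1.35238.

k = 1.352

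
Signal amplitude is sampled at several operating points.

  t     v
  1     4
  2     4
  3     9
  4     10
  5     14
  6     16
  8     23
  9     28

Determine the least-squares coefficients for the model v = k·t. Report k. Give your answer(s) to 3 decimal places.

k = 2.886

Sums needed: Σt·t = 236.
For Aᵀv: Σt·v = 681.
AᵀA·[k]ᵀ = Aᵀv becomes [[236]]·[k]ᵀ = [681]ᵀ.
k = 681/236 = 2.88559.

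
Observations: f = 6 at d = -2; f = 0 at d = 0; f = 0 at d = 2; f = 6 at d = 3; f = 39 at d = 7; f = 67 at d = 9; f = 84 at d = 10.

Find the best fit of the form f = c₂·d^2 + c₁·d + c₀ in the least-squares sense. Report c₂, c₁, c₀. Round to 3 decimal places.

Entries of XᵀX: Σd^2·d^2 = 19075, Σd^2·d = 2099, Σd^2 = 247, Σd·d = 247, Σd = 29, Σ1 = 7.
For Xᵀf: Σd^2·f = 15816, Σd·f = 1722, Σf = 202.
Normal equations: [[19075, 2099, 247]; [2099, 247, 29]; [247, 29, 7]]·[c₂, c₁, c₀]ᵀ = [15816, 1722, 202]ᵀ.
Row-reducing yields c₂ = 87506/91587, c₁ = -34327/30529, c₀ = -18137/91587.

c₂ = 0.955, c₁ = -1.124, c₀ = -0.198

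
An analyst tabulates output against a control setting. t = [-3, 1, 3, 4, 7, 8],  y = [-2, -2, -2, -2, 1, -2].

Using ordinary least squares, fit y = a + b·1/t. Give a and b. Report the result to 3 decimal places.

Entries of MᵀM: Σ1 = 6, Σ1/t = 85/56, Σ1/t·1/t = 37277/28224.
Right-hand side: Σy = -9, Σ1/t·y = -73/28.
So MᵀM·[a, b]ᵀ = Mᵀy: [[6, 85/56]; [85/56, 37277/28224]]·[a, b]ᵀ = [-9, -73/28]ᵀ.
det = 6·(37277/28224) − (85/56)² = 52879/9408.
a = ((-9)·(37277/28224) − (85/56)·(-73/28))/(52879/9408) = -74601/52879; b = (6·(-73/28) − (85/56)·(-9))/(52879/9408) = -18648/52879.

a = -1.411, b = -0.353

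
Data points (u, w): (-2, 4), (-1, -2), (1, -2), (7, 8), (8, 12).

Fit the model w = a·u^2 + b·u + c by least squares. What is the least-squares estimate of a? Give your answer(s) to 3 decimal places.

MᵀM·[a, b, c]ᵀ = Mᵀw reads: 6515·a + 847·b + 119·c = 1172;  847·a + 119·b + 13·c = 144;  119·a + 13·b + 5·c = 20.
(Σu^2·u^2 = 6515, Σu^2·u = 847, Σu^2 = 119, Σu·u = 119, Σu = 13, Σ1 = 5, Σu^2·w = 1172, Σu·w = 144, Σw = 20.)
Solving the 3×3 system (Gaussian elimination) gives a = 4100/10317, b = -4910/3439, c = -18014/10317.

a = 0.397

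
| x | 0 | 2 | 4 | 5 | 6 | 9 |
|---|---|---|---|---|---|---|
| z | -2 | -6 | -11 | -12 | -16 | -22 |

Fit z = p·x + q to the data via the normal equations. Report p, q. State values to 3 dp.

p = -2.250, q = -1.750

Compute the Gram sums: Σx·x = 162, Σx = 26, Σ1 = 6.
For Mᵀz: Σx·z = -410, Σz = -69.
Normal equations: [[162, 26]; [26, 6]]·[p, q]ᵀ = [-410, -69]ᵀ.
Determinant 162·6 − 26² = 296.
p = ((-410)·6 − 26·(-69))/296 = -9/4; q = (162·(-69) − 26·(-410))/296 = -7/4.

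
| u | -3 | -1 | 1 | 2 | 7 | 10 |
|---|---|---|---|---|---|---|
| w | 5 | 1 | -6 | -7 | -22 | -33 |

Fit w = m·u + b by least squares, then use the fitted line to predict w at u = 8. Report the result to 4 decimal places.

ŵ = -25.9231

Compute the Gram sums: Σu·u = 164, Σu = 16, Σ1 = 6.
And Σu·w = -520, Σw = -62.
So AᵀA·[m, b]ᵀ = Aᵀw: [[164, 16]; [16, 6]]·[m, b]ᵀ = [-520, -62]ᵀ.
Determinant 164·6 − 16² = 728.
m = ((-520)·6 − 16·(-62))/728 = -38/13; b = (164·(-62) − 16·(-520))/728 = -33/13.
At u = 8: ŵ = (-38/13)·(8) + (-33/13)·(1) = -337/13.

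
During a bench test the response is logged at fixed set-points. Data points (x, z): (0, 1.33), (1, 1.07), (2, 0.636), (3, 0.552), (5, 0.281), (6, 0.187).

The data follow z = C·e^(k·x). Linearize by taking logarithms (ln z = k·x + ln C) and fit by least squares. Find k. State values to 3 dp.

k = -0.325

Linearized form: ln z = k·x + ln C. From the 6 transformed points,
XᵀX = [[75.0000, 17.0000]; [17.0000, 6]], rhs = [-19.0270, -3.6400]ᵀ  (here Σx = 17.0000, Σ(x)² = 75.0000, Σln z = -3.6400, Σx·ln z = -19.0270).
Δ = 75.0000·6 − (17.0000)² = 161.0000; k = (-19.0270·6 − 17.0000·-3.6400)/161.0000 = -0.32473, ln C = (75.0000·-3.6400 − 17.0000·-19.0270)/161.0000 = 0.31342.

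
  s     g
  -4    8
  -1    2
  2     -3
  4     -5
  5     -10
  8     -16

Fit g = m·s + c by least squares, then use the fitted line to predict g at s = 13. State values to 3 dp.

ĝ = -24.800

XᵀX·[m, c]ᵀ = Xᵀg reads: 126·m + 14·c = -238;  14·m + 6·c = -24.
(Σs·s = 126, Σs = 14, Σ1 = 6, Σs·g = -238, Σg = -24.)
Eliminating c: 6·(row 1) − 14·(row 2) gives 560·m = 6·(-238) − 14·(-24) = -1092, so m = -39/20.
Then c = ((-24) − 14·(-39/20))/6 = 11/20.
At s = 13: ĝ = (-39/20)·(13) + (11/20)·(1) = -124/5.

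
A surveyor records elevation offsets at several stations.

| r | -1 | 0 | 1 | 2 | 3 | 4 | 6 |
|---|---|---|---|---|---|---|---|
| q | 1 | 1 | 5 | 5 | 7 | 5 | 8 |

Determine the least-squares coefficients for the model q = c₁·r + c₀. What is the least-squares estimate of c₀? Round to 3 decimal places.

From the data, Σr·r = 67, Σr = 15, Σ1 = 7.
And Σr·q = 103, Σq = 32.
So AᵀA·[c₁, c₀]ᵀ = Aᵀq: [[67, 15]; [15, 7]]·[c₁, c₀]ᵀ = [103, 32]ᵀ.
Determinant 67·7 − 15² = 244.
c₁ = (103·7 − 15·32)/244 = 241/244; c₀ = (67·32 − 15·103)/244 = 599/244.

c₀ = 2.455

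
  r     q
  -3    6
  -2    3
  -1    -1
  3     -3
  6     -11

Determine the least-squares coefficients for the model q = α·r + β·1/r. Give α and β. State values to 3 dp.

α = -1.895, β = 2.761

Normal-equation sums: Σr·r = 59, Σr·1/r = 5, Σ1/r·1/r = 3/2.
Moment sums: Σr·q = -98, Σ1/r·q = -16/3.
XᵀX·[α, β]ᵀ = Xᵀq becomes [[59, 5]; [5, 3/2]]·[α, β]ᵀ = [-98, -16/3]ᵀ.
Eliminating β: (3/2)·(row 1) − 5·(row 2) gives (127/2)·α = (3/2)·(-98) − 5·(-16/3) = -361/3, so α = -722/381.
Then β = ((-16/3) − 5·(-722/381))/(3/2) = 1052/381.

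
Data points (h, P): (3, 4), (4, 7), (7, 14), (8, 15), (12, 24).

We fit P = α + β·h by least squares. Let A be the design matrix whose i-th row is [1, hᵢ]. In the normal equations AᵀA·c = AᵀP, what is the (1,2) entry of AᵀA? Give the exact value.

34

Row 1 ↔ basis 1, column 2 ↔ basis h, so (AᵀA)_{1,2} = Σᵢ h = (1)·(3) + (1)·(4) + (1)·(7) + (1)·(8) + (1)·(12) = 34.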